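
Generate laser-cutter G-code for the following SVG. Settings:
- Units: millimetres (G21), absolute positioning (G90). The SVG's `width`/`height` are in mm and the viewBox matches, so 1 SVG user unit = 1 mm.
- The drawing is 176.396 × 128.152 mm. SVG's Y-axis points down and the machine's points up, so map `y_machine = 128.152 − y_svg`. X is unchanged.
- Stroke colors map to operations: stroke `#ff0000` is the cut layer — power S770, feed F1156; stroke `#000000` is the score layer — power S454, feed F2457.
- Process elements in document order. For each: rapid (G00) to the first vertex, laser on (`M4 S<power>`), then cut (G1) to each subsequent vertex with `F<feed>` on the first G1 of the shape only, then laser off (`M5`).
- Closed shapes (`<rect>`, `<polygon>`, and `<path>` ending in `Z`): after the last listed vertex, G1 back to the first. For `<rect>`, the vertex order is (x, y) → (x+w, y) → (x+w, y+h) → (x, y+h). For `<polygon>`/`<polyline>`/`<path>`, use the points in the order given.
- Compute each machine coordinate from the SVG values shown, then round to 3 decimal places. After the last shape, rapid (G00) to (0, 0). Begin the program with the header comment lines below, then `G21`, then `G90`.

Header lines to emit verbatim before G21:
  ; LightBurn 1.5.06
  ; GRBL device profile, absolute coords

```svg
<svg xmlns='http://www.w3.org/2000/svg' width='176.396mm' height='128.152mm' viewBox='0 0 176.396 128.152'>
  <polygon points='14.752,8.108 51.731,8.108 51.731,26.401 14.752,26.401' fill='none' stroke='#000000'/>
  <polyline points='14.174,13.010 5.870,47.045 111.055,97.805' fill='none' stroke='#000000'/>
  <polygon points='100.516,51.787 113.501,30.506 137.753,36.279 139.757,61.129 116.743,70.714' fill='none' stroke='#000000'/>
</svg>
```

; LightBurn 1.5.06
; GRBL device profile, absolute coords
G21
G90
G00 X14.752 Y120.044
M4 S454
G1 X51.731 Y120.044 F2457
G1 X51.731 Y101.751
G1 X14.752 Y101.751
G1 X14.752 Y120.044
M5
G00 X14.174 Y115.142
M4 S454
G1 X5.870 Y81.107 F2457
G1 X111.055 Y30.347
M5
G00 X100.516 Y76.365
M4 S454
G1 X113.501 Y97.646 F2457
G1 X137.753 Y91.873
G1 X139.757 Y67.023
G1 X116.743 Y57.438
G1 X100.516 Y76.365
M5
G00 X0.000 Y0.000

1 u = 1 mm; y_m = 128.152 − y.

[1] `<polygon>` rectangle, #000000→score S454 F2457: (14.752,120.044) → (51.731,120.044) → (51.731,101.751) → (14.752,101.751) → (14.752,120.044) (closed)

[2] `<polyline>` open polyline, #000000→score S454 F2457: (14.174,115.142) → (5.870,81.107) → (111.055,30.347)

[3] `<polygon>` regular polygon, #000000→score S454 F2457: (100.516,76.365) → (113.501,97.646) → (137.753,91.873) → (139.757,67.023) → (116.743,57.438) → (100.516,76.365) (closed)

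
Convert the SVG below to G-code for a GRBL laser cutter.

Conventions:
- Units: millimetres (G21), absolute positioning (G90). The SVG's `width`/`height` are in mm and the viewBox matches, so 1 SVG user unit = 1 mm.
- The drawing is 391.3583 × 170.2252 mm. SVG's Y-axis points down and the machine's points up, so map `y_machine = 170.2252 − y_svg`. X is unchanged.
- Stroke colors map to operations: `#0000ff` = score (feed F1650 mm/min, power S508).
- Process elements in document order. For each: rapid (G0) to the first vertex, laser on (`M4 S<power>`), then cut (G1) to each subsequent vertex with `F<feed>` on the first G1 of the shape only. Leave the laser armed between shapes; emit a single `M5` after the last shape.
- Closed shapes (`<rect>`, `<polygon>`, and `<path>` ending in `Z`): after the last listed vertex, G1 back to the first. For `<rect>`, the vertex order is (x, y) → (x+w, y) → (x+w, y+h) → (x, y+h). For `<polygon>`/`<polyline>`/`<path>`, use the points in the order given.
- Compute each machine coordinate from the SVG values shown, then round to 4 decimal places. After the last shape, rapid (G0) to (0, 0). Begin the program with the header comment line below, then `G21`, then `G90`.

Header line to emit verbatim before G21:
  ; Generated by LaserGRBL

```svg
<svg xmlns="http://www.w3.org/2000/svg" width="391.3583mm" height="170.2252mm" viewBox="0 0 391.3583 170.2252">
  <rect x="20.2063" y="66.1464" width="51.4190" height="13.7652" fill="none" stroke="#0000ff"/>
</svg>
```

Since the viewBox matches the mm dimensions, user units are millimetres directly. The only transform is the Y-flip y_m = 170.2252 − y_svg.

Shape 1 is a rectangle drawn with `<rect>`. Its stroke #0000ff means score at S508, F1650. After flipping Y the toolpath is (20.2063,104.0788) → (71.6253,104.0788) → (71.6253,90.3136) → (20.2063,90.3136) → (20.2063,104.0788), returning to the start.

; Generated by LaserGRBL
G21
G90
G0 X20.2063 Y104.0788
M4 S508
G1 X71.6253 Y104.0788 F1650
G1 X71.6253 Y90.3136
G1 X20.2063 Y90.3136
G1 X20.2063 Y104.0788
M5
G0 X0.0000 Y0.0000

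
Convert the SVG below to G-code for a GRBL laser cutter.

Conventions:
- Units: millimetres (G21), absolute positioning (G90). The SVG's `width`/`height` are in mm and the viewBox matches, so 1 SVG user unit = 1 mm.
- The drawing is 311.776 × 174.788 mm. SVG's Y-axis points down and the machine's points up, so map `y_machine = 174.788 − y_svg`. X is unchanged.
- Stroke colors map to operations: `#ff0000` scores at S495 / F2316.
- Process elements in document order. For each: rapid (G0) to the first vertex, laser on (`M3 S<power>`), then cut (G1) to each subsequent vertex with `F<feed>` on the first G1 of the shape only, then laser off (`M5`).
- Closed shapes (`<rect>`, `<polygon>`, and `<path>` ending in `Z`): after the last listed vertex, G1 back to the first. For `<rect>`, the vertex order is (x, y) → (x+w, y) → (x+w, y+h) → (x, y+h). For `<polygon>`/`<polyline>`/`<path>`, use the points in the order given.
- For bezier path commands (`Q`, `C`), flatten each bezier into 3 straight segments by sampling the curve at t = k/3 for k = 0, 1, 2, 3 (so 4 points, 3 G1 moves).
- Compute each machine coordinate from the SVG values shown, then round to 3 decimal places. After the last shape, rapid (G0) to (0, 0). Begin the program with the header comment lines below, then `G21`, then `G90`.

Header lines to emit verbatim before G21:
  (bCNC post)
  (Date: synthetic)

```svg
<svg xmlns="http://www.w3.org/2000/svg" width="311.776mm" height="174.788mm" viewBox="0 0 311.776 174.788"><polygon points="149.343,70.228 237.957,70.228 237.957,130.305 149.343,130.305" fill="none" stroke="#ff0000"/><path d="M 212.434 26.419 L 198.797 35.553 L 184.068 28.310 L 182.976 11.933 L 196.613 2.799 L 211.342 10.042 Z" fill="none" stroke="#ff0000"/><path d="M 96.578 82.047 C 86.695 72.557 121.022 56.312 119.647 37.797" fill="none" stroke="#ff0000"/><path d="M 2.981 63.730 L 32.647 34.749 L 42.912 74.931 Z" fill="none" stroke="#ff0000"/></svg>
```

(bCNC post)
(Date: synthetic)
G21
G90
G0 X149.343 Y104.560
M3 S495
G1 X237.957 Y104.560 F2316
G1 X237.957 Y44.483
G1 X149.343 Y44.483
G1 X149.343 Y104.560
M5
G0 X212.434 Y148.369
M3 S495
G1 X198.797 Y139.235 F2316
G1 X184.068 Y146.478
G1 X182.976 Y162.855
G1 X196.613 Y171.989
G1 X211.342 Y164.746
G1 X212.434 Y148.369
M5
G0 X96.578 Y92.741
M3 S495
G1 X98.472 Y104.317 F2316
G1 X112.081 Y119.399
G1 X119.647 Y136.991
M5
G0 X2.981 Y111.058
M3 S495
G1 X32.647 Y140.039 F2316
G1 X42.912 Y99.857
G1 X2.981 Y111.058
M5
G0 X0.000 Y0.000

1 u = 1 mm; y_m = 174.788 − y.

[1] `<polygon>` rectangle, #ff0000→score S495 F2316: (149.343,104.560) → (237.957,104.560) → (237.957,44.483) → (149.343,44.483) → (149.343,104.560) (closed)

[2] `<path>` regular polygon, #ff0000→score S495 F2316: (212.434,148.369) → (198.797,139.235) → (184.068,146.478) → (182.976,162.855) → (196.613,171.989) → (211.342,164.746) → (212.434,148.369) (closed)

[3] `<path>` cubic bezier, #ff0000→score S495 F2316: (96.578,92.741) → (98.472,104.317) → (112.081,119.399) → (119.647,136.991)

[4] `<path>` regular polygon, #ff0000→score S495 F2316: (2.981,111.058) → (32.647,140.039) → (42.912,99.857) → (2.981,111.058) (closed)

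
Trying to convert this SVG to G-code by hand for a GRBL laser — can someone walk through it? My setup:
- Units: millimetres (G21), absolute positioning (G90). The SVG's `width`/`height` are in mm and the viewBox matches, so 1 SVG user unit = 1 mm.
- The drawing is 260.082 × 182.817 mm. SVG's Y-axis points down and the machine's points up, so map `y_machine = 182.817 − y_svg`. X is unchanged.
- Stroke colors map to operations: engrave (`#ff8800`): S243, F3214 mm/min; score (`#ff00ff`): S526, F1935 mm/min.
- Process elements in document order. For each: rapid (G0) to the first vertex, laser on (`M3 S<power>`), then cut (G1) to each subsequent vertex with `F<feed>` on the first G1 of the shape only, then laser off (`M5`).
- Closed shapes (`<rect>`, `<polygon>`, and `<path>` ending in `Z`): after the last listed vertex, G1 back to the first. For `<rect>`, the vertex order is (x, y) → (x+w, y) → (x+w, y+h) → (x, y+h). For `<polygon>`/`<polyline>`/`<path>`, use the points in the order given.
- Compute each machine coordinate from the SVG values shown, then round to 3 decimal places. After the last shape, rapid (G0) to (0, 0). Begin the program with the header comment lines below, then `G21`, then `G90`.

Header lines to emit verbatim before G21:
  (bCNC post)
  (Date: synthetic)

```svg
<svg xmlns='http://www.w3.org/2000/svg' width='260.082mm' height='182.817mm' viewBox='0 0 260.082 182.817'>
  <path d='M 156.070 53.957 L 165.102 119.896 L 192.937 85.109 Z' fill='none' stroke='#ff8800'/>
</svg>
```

1 u = 1 mm; y_m = 182.817 − y.

[1] `<path>` closed polygon, #ff8800→engrave S243 F3214: (156.070,128.860) → (165.102,62.921) → (192.937,97.708) → (156.070,128.860) (closed)

(bCNC post)
(Date: synthetic)
G21
G90
G0 X156.070 Y128.860
M3 S243
G1 X165.102 Y62.921 F3214
G1 X192.937 Y97.708
G1 X156.070 Y128.860
M5
G0 X0.000 Y0.000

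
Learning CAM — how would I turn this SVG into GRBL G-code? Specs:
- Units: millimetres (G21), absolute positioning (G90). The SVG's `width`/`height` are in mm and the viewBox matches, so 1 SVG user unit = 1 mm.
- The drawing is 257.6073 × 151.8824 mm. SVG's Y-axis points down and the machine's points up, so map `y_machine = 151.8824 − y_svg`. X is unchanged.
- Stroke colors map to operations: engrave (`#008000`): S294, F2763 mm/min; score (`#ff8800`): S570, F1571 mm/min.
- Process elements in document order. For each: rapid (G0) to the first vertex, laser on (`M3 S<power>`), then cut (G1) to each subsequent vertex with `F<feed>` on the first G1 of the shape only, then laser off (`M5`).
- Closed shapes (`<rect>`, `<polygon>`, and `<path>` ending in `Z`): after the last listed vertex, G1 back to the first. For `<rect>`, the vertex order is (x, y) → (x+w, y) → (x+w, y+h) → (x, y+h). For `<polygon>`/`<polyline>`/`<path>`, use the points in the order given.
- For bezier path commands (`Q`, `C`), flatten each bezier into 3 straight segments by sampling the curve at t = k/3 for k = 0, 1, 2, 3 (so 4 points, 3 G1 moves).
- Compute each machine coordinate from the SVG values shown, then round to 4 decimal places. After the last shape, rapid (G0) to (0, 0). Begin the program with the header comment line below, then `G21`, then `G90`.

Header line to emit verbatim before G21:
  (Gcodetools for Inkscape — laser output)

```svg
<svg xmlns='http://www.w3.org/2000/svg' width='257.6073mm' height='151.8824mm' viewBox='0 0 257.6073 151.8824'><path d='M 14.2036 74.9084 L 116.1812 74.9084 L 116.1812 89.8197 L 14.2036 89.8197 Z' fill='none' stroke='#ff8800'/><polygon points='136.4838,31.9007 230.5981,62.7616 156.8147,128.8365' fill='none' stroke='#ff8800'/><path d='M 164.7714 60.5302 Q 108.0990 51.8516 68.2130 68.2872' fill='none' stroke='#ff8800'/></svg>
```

(Gcodetools for Inkscape — laser output)
G21
G90
G0 X14.2036 Y76.9740
M3 S570
G1 X116.1812 Y76.9740 F1571
G1 X116.1812 Y62.0627
G1 X14.2036 Y62.0627
G1 X14.2036 Y76.9740
M5
G0 X136.4838 Y119.9817
M3 S570
G1 X230.5981 Y89.1208 F1571
G1 X156.8147 Y23.0459
G1 X136.4838 Y119.9817
M5
G0 X164.7714 Y91.3522
M3 S570
G1 X128.8550 Y94.3475 F1571
G1 X96.6688 Y91.7618
G1 X68.2130 Y83.5952
M5
G0 X0.0000 Y0.0000

Since the viewBox matches the mm dimensions, user units are millimetres directly. The only transform is the Y-flip y_m = 151.8824 − y_svg.

Shape 1 is a rectangle drawn with `<path>`. Its stroke #ff8800 means score at S570, F1571. After flipping Y the toolpath is (14.2036,76.9740) → (116.1812,76.9740) → (116.1812,62.0627) → (14.2036,62.0627) → (14.2036,76.9740), returning to the start.

Shape 2 is a regular polygon drawn with `<polygon>`. Its stroke #ff8800 means score at S570, F1571. After flipping Y the toolpath is (136.4838,119.9817) → (230.5981,89.1208) → (156.8147,23.0459) → (136.4838,119.9817), returning to the start.

Shape 3 is a quadratic bezier drawn with `<path>`. Its stroke #ff8800 means score at S570, F1571. After flipping Y the toolpath is (164.7714,91.3522) → (128.8550,94.3475) → (96.6688,91.7618) → (68.2130,83.5952).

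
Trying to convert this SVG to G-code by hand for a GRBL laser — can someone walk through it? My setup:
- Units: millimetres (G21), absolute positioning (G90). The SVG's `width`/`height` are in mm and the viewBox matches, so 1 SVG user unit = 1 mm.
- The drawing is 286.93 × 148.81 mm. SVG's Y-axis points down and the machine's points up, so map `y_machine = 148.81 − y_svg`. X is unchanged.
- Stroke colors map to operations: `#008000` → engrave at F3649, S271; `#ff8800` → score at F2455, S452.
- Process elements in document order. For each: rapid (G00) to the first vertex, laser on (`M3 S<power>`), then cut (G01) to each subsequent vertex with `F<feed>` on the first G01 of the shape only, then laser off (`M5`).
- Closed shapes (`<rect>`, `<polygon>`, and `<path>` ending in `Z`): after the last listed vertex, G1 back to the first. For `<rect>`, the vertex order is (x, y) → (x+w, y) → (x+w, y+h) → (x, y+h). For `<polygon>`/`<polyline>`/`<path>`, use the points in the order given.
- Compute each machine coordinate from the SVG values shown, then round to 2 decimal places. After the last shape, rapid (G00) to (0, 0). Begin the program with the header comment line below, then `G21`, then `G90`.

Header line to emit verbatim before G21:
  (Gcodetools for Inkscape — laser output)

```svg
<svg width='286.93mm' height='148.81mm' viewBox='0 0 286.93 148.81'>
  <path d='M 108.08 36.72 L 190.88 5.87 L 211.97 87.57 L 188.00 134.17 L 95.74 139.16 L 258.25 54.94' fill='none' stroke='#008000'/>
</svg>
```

1 u = 1 mm; y_m = 148.81 − y.

[1] `<path>` open polyline, #008000→engrave S271 F3649: (108.08,112.09) → (190.88,142.94) → (211.97,61.24) → (188.00,14.64) → (95.74,9.65) → (258.25,93.87)

(Gcodetools for Inkscape — laser output)
G21
G90
G00 X108.08 Y112.09
M3 S271
G01 X190.88 Y142.94 F3649
G01 X211.97 Y61.24
G01 X188.00 Y14.64
G01 X95.74 Y9.65
G01 X258.25 Y93.87
M5
G00 X0.00 Y0.00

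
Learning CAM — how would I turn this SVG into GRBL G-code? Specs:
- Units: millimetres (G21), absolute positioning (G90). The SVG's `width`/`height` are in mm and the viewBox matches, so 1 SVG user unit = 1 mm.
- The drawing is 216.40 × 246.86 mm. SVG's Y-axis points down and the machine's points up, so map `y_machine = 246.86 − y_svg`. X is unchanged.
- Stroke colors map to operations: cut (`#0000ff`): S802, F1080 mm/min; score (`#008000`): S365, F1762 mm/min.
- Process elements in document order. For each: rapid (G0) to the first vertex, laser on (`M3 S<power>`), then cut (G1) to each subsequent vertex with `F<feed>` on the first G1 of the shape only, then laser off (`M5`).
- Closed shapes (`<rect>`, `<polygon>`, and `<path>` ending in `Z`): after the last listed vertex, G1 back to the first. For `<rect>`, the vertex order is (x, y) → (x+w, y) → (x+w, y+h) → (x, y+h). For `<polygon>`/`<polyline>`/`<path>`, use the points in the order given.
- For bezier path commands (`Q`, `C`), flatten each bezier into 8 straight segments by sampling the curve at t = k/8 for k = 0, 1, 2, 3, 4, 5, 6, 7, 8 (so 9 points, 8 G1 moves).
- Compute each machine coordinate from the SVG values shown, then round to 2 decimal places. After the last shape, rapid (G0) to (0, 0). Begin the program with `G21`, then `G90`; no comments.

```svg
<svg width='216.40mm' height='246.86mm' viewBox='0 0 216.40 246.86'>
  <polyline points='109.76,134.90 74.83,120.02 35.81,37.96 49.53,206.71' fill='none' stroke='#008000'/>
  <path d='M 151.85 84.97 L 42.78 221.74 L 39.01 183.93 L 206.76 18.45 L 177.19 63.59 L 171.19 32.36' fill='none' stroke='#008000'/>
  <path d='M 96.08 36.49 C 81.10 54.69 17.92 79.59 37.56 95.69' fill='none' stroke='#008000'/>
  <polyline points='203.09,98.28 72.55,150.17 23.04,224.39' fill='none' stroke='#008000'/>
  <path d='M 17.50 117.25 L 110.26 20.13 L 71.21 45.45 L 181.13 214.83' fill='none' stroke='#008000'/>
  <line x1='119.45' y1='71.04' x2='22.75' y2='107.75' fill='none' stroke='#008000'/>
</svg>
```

G21
G90
G0 X109.76 Y111.96
M3 S365
G1 X74.83 Y126.84 F1762
G1 X35.81 Y208.90
G1 X49.53 Y40.15
M5
G0 X151.85 Y161.89
M3 S365
G1 X42.78 Y25.12 F1762
G1 X39.01 Y62.93
G1 X206.76 Y228.41
G1 X177.19 Y183.27
G1 X171.19 Y214.50
M5
G0 X96.08 Y210.37
M3 S365
G1 X88.46 Y203.26 F1762
G1 X77.85 Y195.71
G1 X65.80 Y187.89
G1 X53.84 Y179.98
G1 X43.50 Y172.18
G1 X36.31 Y164.65
G1 X33.82 Y157.59
G1 X37.56 Y151.17
M5
G0 X203.09 Y148.58
M3 S365
G1 X72.55 Y96.69 F1762
G1 X23.04 Y22.47
M5
G0 X17.50 Y129.61
M3 S365
G1 X110.26 Y226.73 F1762
G1 X71.21 Y201.41
G1 X181.13 Y32.03
M5
G0 X119.45 Y175.82
M3 S365
G1 X22.75 Y139.11 F1762
M5
G0 X0.00 Y0.00

Since the viewBox matches the mm dimensions, user units are millimetres directly. The only transform is the Y-flip y_m = 246.86 − y_svg.

Shape 1 is a open polyline drawn with `<polyline>`. Its stroke #008000 means score at S365, F1762. After flipping Y the toolpath is (109.76,111.96) → (74.83,126.84) → (35.81,208.90) → (49.53,40.15).

Shape 2 is a open polyline drawn with `<path>`. Its stroke #008000 means score at S365, F1762. After flipping Y the toolpath is (151.85,161.89) → (42.78,25.12) → (39.01,62.93) → (206.76,228.41) → (177.19,183.27) → (171.19,214.50).

Shape 3 is a cubic bezier drawn with `<path>`. Its stroke #008000 means score at S365, F1762. After flipping Y the toolpath is (96.08,210.37) → (88.46,203.26) → (77.85,195.71) → (65.80,187.89) → (53.84,179.98) → (43.50,172.18) → (36.31,164.65) → (33.82,157.59) → (37.56,151.17).

Shape 4 is a open polyline drawn with `<polyline>`. Its stroke #008000 means score at S365, F1762. After flipping Y the toolpath is (203.09,148.58) → (72.55,96.69) → (23.04,22.47).

Shape 5 is a open polyline drawn with `<path>`. Its stroke #008000 means score at S365, F1762. After flipping Y the toolpath is (17.50,129.61) → (110.26,226.73) → (71.21,201.41) → (181.13,32.03).

Shape 6 is a line segment drawn with `<line>`. Its stroke #008000 means score at S365, F1762. After flipping Y the toolpath is (119.45,175.82) → (22.75,139.11).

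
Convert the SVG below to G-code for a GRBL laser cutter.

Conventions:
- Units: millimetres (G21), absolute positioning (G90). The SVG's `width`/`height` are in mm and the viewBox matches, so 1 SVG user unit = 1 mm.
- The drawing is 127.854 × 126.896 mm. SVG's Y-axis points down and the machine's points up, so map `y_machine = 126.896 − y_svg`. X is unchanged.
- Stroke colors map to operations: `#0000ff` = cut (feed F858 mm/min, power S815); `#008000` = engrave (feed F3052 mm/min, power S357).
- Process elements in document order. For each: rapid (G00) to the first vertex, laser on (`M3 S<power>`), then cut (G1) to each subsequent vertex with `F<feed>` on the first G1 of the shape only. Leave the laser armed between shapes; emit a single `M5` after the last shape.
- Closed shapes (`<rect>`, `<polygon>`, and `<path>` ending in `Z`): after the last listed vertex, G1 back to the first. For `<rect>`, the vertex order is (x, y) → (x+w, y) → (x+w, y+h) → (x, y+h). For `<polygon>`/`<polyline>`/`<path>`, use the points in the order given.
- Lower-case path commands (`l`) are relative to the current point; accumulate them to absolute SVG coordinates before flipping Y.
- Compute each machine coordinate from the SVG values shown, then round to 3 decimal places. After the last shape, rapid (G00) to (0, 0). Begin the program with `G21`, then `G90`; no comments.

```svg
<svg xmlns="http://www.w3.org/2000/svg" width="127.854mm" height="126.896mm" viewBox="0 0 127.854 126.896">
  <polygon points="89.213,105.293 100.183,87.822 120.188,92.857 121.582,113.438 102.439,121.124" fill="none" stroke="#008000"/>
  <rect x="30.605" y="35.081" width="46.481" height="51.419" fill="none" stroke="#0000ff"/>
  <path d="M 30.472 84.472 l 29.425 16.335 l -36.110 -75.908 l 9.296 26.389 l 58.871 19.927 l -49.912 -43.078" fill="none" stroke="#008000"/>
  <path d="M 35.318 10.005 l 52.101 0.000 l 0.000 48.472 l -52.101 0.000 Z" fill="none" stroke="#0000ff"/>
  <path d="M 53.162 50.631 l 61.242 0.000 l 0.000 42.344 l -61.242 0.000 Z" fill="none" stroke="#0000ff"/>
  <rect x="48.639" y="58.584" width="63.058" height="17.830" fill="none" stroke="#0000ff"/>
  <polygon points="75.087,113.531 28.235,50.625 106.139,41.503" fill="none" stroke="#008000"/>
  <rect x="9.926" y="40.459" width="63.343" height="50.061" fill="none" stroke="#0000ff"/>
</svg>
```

Since the viewBox matches the mm dimensions, user units are millimetres directly. The only transform is the Y-flip y_m = 126.896 − y_svg.

Shape 1 is a regular polygon drawn with `<polygon>`. Its stroke #008000 means engrave at S357, F3052. After flipping Y the toolpath is (89.213,21.603) → (100.183,39.074) → (120.188,34.039) → (121.582,13.458) → (102.439,5.772) → (89.213,21.603), returning to the start.

Shape 2 is a rectangle drawn with `<rect>`. Its stroke #0000ff means cut at S815, F858. After flipping Y the toolpath is (30.605,91.815) → (77.086,91.815) → (77.086,40.396) → (30.605,40.396) → (30.605,91.815), returning to the start.

Shape 3 is a open polyline drawn with `<path>`. Its stroke #008000 means engrave at S357, F3052. After flipping Y the toolpath is (30.472,42.424) → (59.897,26.089) → (23.787,101.997) → (33.083,75.608) → (91.954,55.681) → (42.042,98.759).

Shape 4 is a rectangle drawn with `<path>`. Its stroke #0000ff means cut at S815, F858. After flipping Y the toolpath is (35.318,116.891) → (87.419,116.891) → (87.419,68.419) → (35.318,68.419) → (35.318,116.891), returning to the start.

Shape 5 is a rectangle drawn with `<path>`. Its stroke #0000ff means cut at S815, F858. After flipping Y the toolpath is (53.162,76.265) → (114.404,76.265) → (114.404,33.921) → (53.162,33.921) → (53.162,76.265), returning to the start.

Shape 6 is a rectangle drawn with `<rect>`. Its stroke #0000ff means cut at S815, F858. After flipping Y the toolpath is (48.639,68.312) → (111.697,68.312) → (111.697,50.482) → (48.639,50.482) → (48.639,68.312), returning to the start.

Shape 7 is a regular polygon drawn with `<polygon>`. Its stroke #008000 means engrave at S357, F3052. After flipping Y the toolpath is (75.087,13.365) → (28.235,76.271) → (106.139,85.393) → (75.087,13.365), returning to the start.

Shape 8 is a rectangle drawn with `<rect>`. Its stroke #0000ff means cut at S815, F858. After flipping Y the toolpath is (9.926,86.437) → (73.269,86.437) → (73.269,36.376) → (9.926,36.376) → (9.926,86.437), returning to the start.

G21
G90
G00 X89.213 Y21.603
M3 S357
G1 X100.183 Y39.074 F3052
G1 X120.188 Y34.039
G1 X121.582 Y13.458
G1 X102.439 Y5.772
G1 X89.213 Y21.603
G00 X30.605 Y91.815
M3 S815
G1 X77.086 Y91.815 F858
G1 X77.086 Y40.396
G1 X30.605 Y40.396
G1 X30.605 Y91.815
G00 X30.472 Y42.424
M3 S357
G1 X59.897 Y26.089 F3052
G1 X23.787 Y101.997
G1 X33.083 Y75.608
G1 X91.954 Y55.681
G1 X42.042 Y98.759
G00 X35.318 Y116.891
M3 S815
G1 X87.419 Y116.891 F858
G1 X87.419 Y68.419
G1 X35.318 Y68.419
G1 X35.318 Y116.891
G00 X53.162 Y76.265
M3 S815
G1 X114.404 Y76.265 F858
G1 X114.404 Y33.921
G1 X53.162 Y33.921
G1 X53.162 Y76.265
G00 X48.639 Y68.312
M3 S815
G1 X111.697 Y68.312 F858
G1 X111.697 Y50.482
G1 X48.639 Y50.482
G1 X48.639 Y68.312
G00 X75.087 Y13.365
M3 S357
G1 X28.235 Y76.271 F3052
G1 X106.139 Y85.393
G1 X75.087 Y13.365
G00 X9.926 Y86.437
M3 S815
G1 X73.269 Y86.437 F858
G1 X73.269 Y36.376
G1 X9.926 Y36.376
G1 X9.926 Y86.437
M5
G00 X0.000 Y0.000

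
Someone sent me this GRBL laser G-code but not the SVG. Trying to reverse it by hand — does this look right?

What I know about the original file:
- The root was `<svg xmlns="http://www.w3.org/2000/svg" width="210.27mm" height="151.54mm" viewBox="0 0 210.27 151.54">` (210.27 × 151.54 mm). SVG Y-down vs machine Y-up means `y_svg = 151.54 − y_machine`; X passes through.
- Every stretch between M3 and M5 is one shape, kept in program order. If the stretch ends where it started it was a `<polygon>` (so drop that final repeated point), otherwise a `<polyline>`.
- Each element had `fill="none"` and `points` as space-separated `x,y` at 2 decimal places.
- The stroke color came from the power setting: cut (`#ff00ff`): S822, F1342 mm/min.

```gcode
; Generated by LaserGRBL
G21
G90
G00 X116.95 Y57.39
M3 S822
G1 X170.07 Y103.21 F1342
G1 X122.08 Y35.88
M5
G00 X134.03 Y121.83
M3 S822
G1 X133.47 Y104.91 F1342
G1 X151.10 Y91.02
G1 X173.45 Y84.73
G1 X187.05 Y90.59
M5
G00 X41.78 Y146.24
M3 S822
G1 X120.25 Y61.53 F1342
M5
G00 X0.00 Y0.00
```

y_svg = 151.54 − y_m. Every run uses S822, so all elements get stroke `#ff00ff` (cut).

[1] open run; points: 116.95,94.15 170.07,48.33 122.08,115.66

[2] open run; points: 134.03,29.71 133.47,46.63 151.10,60.52 173.45,66.81 187.05,60.95

[3] open run; points: 41.78,5.30 120.25,90.01

<svg xmlns="http://www.w3.org/2000/svg" width="210.27mm" height="151.54mm" viewBox="0 0 210.27 151.54">
  <polyline points="116.95,94.15 170.07,48.33 122.08,115.66" fill="none" stroke="#ff00ff"/>
  <polyline points="134.03,29.71 133.47,46.63 151.10,60.52 173.45,66.81 187.05,60.95" fill="none" stroke="#ff00ff"/>
  <polyline points="41.78,5.30 120.25,90.01" fill="none" stroke="#ff00ff"/>
</svg>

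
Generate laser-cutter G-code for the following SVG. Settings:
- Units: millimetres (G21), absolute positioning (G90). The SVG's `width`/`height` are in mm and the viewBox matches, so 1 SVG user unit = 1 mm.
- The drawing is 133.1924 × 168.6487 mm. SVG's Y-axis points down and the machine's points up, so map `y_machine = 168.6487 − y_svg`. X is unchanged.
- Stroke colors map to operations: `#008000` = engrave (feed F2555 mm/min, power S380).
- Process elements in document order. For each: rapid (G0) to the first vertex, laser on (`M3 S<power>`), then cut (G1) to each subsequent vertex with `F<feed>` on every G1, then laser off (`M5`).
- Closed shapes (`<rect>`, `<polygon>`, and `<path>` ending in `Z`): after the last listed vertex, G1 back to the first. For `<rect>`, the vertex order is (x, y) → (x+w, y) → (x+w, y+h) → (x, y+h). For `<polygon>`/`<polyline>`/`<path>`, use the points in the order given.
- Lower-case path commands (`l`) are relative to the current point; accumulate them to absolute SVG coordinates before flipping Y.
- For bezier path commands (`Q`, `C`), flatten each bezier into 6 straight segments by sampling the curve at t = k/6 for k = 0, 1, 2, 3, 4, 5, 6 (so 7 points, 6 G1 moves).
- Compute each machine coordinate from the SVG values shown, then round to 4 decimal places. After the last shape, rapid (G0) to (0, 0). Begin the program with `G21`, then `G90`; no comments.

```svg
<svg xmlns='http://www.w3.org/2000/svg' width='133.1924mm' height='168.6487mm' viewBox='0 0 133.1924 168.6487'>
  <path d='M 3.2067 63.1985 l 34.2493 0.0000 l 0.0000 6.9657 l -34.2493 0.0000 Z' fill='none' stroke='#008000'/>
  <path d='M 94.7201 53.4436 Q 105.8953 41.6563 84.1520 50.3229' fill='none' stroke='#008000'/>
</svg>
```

viewBox `0 0 133.1924 168.6487` with mm width/height → 1 unit = 1 mm. Flip: y_m = 168.6487 − y_svg.

**Shape 1** — `<path>` rectangle, stroke `#008000` → engrave (S380, F2555). Machine vertices: (3.2067,105.4502) → (37.4560,105.4502) → (37.4560,98.4845) → (3.2067,98.4845) → (3.2067,105.4502). Closed: final G1 returns to the first vertex.

**Shape 2** — `<path>` quadratic bezier, stroke `#008000` → engrave (S380, F2555). Control points (SVG): P0=(94.7201,53.4436), P1=(105.8953,41.6563), P2=(84.1520,50.3229); sampled at t=k/6. Machine vertices: (94.7201,115.2051) → (97.5308,118.5660) → (98.5126,120.7906) → (97.6657,121.8789) → (94.9899,121.8309) → (90.4854,120.6465) → (84.1520,118.3258). Open path.

G21
G90
G0 X3.2067 Y105.4502
M3 S380
G1 X37.4560 Y105.4502 F2555
G1 X37.4560 Y98.4845 F2555
G1 X3.2067 Y98.4845 F2555
G1 X3.2067 Y105.4502 F2555
M5
G0 X94.7201 Y115.2051
M3 S380
G1 X97.5308 Y118.5660 F2555
G1 X98.5126 Y120.7906 F2555
G1 X97.6657 Y121.8789 F2555
G1 X94.9899 Y121.8309 F2555
G1 X90.4854 Y120.6465 F2555
G1 X84.1520 Y118.3258 F2555
M5
G0 X0.0000 Y0.0000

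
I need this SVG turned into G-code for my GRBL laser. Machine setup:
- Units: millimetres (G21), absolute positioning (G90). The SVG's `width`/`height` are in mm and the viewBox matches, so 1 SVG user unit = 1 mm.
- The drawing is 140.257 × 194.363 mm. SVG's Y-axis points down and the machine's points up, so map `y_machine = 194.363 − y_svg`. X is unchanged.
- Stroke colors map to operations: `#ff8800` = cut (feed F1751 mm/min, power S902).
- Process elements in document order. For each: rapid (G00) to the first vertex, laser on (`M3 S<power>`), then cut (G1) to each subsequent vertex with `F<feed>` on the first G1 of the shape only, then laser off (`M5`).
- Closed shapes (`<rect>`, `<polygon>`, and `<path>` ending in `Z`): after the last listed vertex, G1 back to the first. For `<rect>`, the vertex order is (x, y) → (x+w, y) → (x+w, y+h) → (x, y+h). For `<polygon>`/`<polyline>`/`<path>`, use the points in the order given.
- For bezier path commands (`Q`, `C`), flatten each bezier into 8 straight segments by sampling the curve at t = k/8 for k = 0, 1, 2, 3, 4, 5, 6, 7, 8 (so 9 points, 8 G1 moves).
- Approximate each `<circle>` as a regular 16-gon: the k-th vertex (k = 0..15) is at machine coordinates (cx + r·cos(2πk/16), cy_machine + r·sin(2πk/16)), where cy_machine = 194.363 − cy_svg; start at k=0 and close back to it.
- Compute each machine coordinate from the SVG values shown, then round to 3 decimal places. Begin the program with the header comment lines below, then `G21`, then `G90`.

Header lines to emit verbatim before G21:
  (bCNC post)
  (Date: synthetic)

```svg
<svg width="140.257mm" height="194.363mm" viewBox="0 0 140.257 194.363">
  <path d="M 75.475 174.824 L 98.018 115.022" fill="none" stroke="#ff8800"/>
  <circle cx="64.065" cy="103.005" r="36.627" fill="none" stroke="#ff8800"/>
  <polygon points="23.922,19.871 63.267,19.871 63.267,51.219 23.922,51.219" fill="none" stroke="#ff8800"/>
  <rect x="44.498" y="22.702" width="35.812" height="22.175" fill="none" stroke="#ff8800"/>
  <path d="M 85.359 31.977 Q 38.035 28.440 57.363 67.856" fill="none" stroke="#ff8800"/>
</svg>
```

(bCNC post)
(Date: synthetic)
G21
G90
G00 X75.475 Y19.539
M3 S902
G1 X98.018 Y79.341 F1751
M5
G00 X100.692 Y91.358
M3 S902
G1 X97.904 Y105.375 F1751
G1 X89.964 Y117.257
G1 X78.082 Y125.197
G1 X64.065 Y127.985
G1 X50.048 Y125.197
G1 X38.166 Y117.257
G1 X30.226 Y105.375
G1 X27.438 Y91.358
G1 X30.226 Y77.341
G1 X38.166 Y65.459
G1 X50.048 Y57.519
G1 X64.065 Y54.731
G1 X78.082 Y57.519
G1 X89.964 Y65.459
G1 X97.904 Y77.341
G1 X100.692 Y91.358
M5
G00 X23.922 Y174.492
M3 S902
G1 X63.267 Y174.492 F1751
G1 X63.267 Y143.144
G1 X23.922 Y143.144
G1 X23.922 Y174.492
M5
G00 X44.498 Y171.661
M3 S902
G1 X80.310 Y171.661 F1751
G1 X80.310 Y149.486
G1 X44.498 Y149.486
G1 X44.498 Y171.661
M5
G00 X85.359 Y162.386
M3 S902
G1 X74.569 Y162.599 F1751
G1 X65.863 Y161.470
G1 X59.239 Y158.998
G1 X54.698 Y155.185
G1 X52.240 Y150.029
G1 X51.865 Y143.530
G1 X53.572 Y135.690
G1 X57.363 Y126.507
M5

viewBox `0 0 140.257 194.363` with mm width/height → 1 unit = 1 mm. Flip: y_m = 194.363 − y_svg.

**Shape 1** — `<path>` line segment, stroke `#ff8800` → cut (S902, F1751). Machine vertices: (75.475,19.539) → (98.018,79.341). Open path.

**Shape 2** — `<circle>` circle, stroke `#ff8800` → cut (S902, F1751). Machine vertices: (100.692,91.358) → (97.904,105.375) → (89.964,117.257) → (78.082,125.197) → (64.065,127.985) → (50.048,125.197) → (38.166,117.257) → (30.226,105.375) → (27.438,91.358) → (30.226,77.341) → (38.166,65.459) → (50.048,57.519) → (64.065,54.731) → (78.082,57.519) → (89.964,65.459) → (97.904,77.341) → (100.692,91.358). Closed: final G1 returns to the first vertex.

**Shape 3** — `<polygon>` rectangle, stroke `#ff8800` → cut (S902, F1751). Machine vertices: (23.922,174.492) → (63.267,174.492) → (63.267,143.144) → (23.922,143.144) → (23.922,174.492). Closed: final G1 returns to the first vertex.

**Shape 4** — `<rect>` rectangle, stroke `#ff8800` → cut (S902, F1751). Machine vertices: (44.498,171.661) → (80.310,171.661) → (80.310,149.486) → (44.498,149.486) → (44.498,171.661). Closed: final G1 returns to the first vertex.

**Shape 5** — `<path>` quadratic bezier, stroke `#ff8800` → cut (S902, F1751). Control points (SVG): P0=(85.359,31.977), P1=(38.035,28.440), P2=(57.363,67.856); sampled at t=k/8. Machine vertices: (85.359,162.386) → (74.569,162.599) → (65.863,161.470) → (59.239,158.998) → (54.698,155.185) → (52.240,150.029) → (51.865,143.530) → (53.572,135.690) → (57.363,126.507). Open path.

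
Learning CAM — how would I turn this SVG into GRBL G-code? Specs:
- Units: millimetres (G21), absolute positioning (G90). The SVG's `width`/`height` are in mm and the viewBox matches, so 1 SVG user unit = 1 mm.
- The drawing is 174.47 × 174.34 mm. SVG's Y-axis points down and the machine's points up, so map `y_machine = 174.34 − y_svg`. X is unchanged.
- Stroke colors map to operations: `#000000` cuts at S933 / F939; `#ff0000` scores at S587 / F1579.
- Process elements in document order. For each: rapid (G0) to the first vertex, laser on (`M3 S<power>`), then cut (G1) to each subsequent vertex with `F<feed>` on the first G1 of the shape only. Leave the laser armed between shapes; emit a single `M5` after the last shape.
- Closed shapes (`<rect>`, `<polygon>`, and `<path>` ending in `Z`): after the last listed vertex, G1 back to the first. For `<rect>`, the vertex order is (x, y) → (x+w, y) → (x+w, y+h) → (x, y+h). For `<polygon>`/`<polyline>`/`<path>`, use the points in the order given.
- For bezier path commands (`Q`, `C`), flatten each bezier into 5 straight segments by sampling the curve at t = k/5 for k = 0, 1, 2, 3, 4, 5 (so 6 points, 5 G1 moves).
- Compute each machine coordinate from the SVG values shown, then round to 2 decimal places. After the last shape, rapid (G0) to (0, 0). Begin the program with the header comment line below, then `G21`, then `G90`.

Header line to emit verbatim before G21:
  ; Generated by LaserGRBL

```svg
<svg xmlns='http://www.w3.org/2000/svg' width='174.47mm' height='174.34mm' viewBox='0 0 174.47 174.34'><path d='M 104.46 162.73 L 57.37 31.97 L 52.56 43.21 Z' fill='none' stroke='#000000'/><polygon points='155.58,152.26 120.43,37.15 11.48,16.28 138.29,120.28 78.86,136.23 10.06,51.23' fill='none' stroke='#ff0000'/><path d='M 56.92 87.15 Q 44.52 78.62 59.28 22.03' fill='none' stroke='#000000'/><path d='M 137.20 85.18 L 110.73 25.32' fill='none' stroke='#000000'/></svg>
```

; Generated by LaserGRBL
G21
G90
G0 X104.46 Y11.61
M3 S933
G1 X57.37 Y142.37 F939
G1 X52.56 Y131.13
G1 X104.46 Y11.61
G0 X155.58 Y22.08
M3 S587
G1 X120.43 Y137.19 F1579
G1 X11.48 Y158.06
G1 X138.29 Y54.06
G1 X78.86 Y38.11
G1 X10.06 Y123.11
G1 X155.58 Y22.08
G0 X56.92 Y87.19
M3 S933
G1 X53.05 Y92.52 F939
G1 X51.35 Y101.70
G1 X51.82 Y114.73
G1 X54.46 Y131.60
G1 X59.28 Y152.31
G0 X137.20 Y89.16
M3 S933
G1 X110.73 Y149.02 F939
M5
G0 X0.00 Y0.00

Since the viewBox matches the mm dimensions, user units are millimetres directly. The only transform is the Y-flip y_m = 174.34 − y_svg.

Shape 1 is a closed polygon drawn with `<path>`. Its stroke #000000 means cut at S933, F939. After flipping Y the toolpath is (104.46,11.61) → (57.37,142.37) → (52.56,131.13) → (104.46,11.61), returning to the start.

Shape 2 is a closed polygon drawn with `<polygon>`. Its stroke #ff0000 means score at S587, F1579. After flipping Y the toolpath is (155.58,22.08) → (120.43,137.19) → (11.48,158.06) → (138.29,54.06) → (78.86,38.11) → (10.06,123.11) → (155.58,22.08), returning to the start.

Shape 3 is a quadratic bezier drawn with `<path>`. Its stroke #000000 means cut at S933, F939. After flipping Y the toolpath is (56.92,87.19) → (53.05,92.52) → (51.35,101.70) → (51.82,114.73) → (54.46,131.60) → (59.28,152.31).

Shape 4 is a line segment drawn with `<path>`. Its stroke #000000 means cut at S933, F939. After flipping Y the toolpath is (137.20,89.16) → (110.73,149.02).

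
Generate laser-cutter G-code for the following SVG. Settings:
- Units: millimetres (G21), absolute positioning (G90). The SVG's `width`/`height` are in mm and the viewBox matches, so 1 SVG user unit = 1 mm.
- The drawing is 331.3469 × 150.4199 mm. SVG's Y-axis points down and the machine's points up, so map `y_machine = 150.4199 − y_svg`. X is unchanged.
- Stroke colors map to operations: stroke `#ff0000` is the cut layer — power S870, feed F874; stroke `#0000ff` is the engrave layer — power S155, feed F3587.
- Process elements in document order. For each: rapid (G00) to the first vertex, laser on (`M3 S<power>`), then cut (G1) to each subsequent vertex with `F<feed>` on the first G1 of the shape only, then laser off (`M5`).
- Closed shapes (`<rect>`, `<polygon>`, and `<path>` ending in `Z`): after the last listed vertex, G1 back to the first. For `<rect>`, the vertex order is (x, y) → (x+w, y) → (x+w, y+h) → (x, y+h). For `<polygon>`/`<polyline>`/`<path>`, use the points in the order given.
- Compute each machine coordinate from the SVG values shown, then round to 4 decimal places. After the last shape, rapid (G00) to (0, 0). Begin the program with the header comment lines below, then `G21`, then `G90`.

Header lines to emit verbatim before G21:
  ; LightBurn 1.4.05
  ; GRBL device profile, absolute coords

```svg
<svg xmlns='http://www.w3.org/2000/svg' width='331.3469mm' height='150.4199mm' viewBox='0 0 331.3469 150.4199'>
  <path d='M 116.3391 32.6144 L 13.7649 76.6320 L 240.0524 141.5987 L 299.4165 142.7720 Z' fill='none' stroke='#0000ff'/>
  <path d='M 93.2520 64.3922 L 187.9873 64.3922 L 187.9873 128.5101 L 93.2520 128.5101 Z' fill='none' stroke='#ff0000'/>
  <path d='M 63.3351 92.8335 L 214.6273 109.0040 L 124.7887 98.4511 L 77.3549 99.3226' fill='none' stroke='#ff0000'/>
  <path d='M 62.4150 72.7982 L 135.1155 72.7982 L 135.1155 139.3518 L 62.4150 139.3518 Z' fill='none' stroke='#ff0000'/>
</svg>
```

; LightBurn 1.4.05
; GRBL device profile, absolute coords
G21
G90
G00 X116.3391 Y117.8055
M3 S155
G1 X13.7649 Y73.7879 F3587
G1 X240.0524 Y8.8212
G1 X299.4165 Y7.6479
G1 X116.3391 Y117.8055
M5
G00 X93.2520 Y86.0277
M3 S870
G1 X187.9873 Y86.0277 F874
G1 X187.9873 Y21.9098
G1 X93.2520 Y21.9098
G1 X93.2520 Y86.0277
M5
G00 X63.3351 Y57.5864
M3 S870
G1 X214.6273 Y41.4159 F874
G1 X124.7887 Y51.9688
G1 X77.3549 Y51.0973
M5
G00 X62.4150 Y77.6217
M3 S870
G1 X135.1155 Y77.6217 F874
G1 X135.1155 Y11.0681
G1 X62.4150 Y11.0681
G1 X62.4150 Y77.6217
M5
G00 X0.0000 Y0.0000

viewBox `0 0 331.3469 150.4199` with mm width/height → 1 unit = 1 mm. Flip: y_m = 150.4199 − y_svg.

**Shape 1** — `<path>` closed polygon, stroke `#0000ff` → engrave (S155, F3587). Machine vertices: (116.3391,117.8055) → (13.7649,73.7879) → (240.0524,8.8212) → (299.4165,7.6479) → (116.3391,117.8055). Closed: final G1 returns to the first vertex.

**Shape 2** — `<path>` rectangle, stroke `#ff0000` → cut (S870, F874). Machine vertices: (93.2520,86.0277) → (187.9873,86.0277) → (187.9873,21.9098) → (93.2520,21.9098) → (93.2520,86.0277). Closed: final G1 returns to the first vertex.

**Shape 3** — `<path>` open polyline, stroke `#ff0000` → cut (S870, F874). Machine vertices: (63.3351,57.5864) → (214.6273,41.4159) → (124.7887,51.9688) → (77.3549,51.0973). Open path.

**Shape 4** — `<path>` rectangle, stroke `#ff0000` → cut (S870, F874). Machine vertices: (62.4150,77.6217) → (135.1155,77.6217) → (135.1155,11.0681) → (62.4150,11.0681) → (62.4150,77.6217). Closed: final G1 returns to the first vertex.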